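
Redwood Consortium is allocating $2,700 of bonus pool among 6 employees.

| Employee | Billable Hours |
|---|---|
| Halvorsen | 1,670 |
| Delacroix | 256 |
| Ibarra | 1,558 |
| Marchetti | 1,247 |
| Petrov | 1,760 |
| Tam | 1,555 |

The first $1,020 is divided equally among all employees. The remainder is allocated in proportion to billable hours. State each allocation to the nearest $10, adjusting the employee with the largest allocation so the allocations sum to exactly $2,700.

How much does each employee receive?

Halvorsen: $520; Delacroix: $220; Ibarra: $500; Marchetti: $430; Petrov: $540; Tam: $490

Equal tier: $1,020 ÷ 6 = $170 apiece.
Remainder $1,680 by billable hours (total 8,046): Halvorsen 348.70 → $350; Delacroix 53.45 → $50; Ibarra 325.31 → $330; Marchetti 260.37 → $260; Petrov 367.49 → $370; Tam 324.68 → $320.
Totals: Halvorsen $170 + $350 = $520; Delacroix $170 + $50 = $220; Ibarra $170 + $330 = $500; Marchetti $170 + $260 = $430; Petrov $170 + $370 = $540; Tam $170 + $320 = $490.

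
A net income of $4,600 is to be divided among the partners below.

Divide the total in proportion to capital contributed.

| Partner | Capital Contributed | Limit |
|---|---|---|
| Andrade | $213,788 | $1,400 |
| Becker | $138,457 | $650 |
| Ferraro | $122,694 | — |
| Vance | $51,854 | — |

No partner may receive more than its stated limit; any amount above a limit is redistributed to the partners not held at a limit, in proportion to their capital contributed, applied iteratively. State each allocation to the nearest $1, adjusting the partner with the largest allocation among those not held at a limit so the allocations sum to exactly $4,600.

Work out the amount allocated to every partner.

Andrade: $1,400; Becker: $650; Ferraro: $1,792; Vance: $758

Sum of capital contributed: 526,793.
Unconstrained shares: Andrade 1,866.81; Becker 1,209.02; Ferraro 1,071.37; Vance 452.79.
Held at cap: Andrade ($1,400), Becker ($650); residual $2,550 reallocated over remaining capital contributed 174,548.
Shares after redistribution: Ferraro 1,792.46 → $1,792; Vance 757.54 → $758.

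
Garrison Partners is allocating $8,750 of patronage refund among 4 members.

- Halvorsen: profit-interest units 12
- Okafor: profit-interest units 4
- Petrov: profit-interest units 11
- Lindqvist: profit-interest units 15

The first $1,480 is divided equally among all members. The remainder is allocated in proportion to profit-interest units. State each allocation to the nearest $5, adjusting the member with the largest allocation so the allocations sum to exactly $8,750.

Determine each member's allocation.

First tranche $1,480 split equally: $370 each.
Remainder $7,270 by profit-interest units (total 42): Halvorsen 2,077.14 → $2,075; Okafor 692.38 → $690; Petrov 1,904.05 → $1,905; Lindqvist 2,596.43 → $2,595.
Rounding difference +$5 on remainder applied to Lindqvist.
Totals: Halvorsen $370 + $2,075 = $2,445; Okafor $370 + $690 = $1,060; Petrov $370 + $1,905 = $2,275; Lindqvist $370 + $2,600 = $2,970.

Halvorsen: $2,445 | Okafor: $1,060 | Petrov: $2,275 | Lindqvist: $2,970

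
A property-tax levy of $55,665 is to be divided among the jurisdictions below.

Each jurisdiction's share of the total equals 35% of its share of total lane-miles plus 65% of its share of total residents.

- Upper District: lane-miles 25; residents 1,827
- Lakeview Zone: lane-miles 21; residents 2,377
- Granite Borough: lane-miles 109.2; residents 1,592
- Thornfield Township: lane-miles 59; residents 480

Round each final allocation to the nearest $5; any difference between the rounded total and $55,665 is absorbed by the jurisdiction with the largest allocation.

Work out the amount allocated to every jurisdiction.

Totals — lane-miles 214.2, residents 6,276.
Blended shares (35% lane-miles + 65% residents): Upper District 0.2301; Lakeview Zone 0.2805; Granite Borough 0.3433; Thornfield Township 0.1461.
Raw shares: Upper District 12,806.88; Lakeview Zone 15,613.90; Granite Borough 19,110.54; Thornfield Township 8,133.68.
At nearest $5: Upper District $12,805; Lakeview Zone $15,615; Granite Borough $19,110; Thornfield Township $8,135. Sum = $55,665.
Rounded total matches; no reconciliation needed.

Upper District: $12,805 · Lakeview Zone: $15,615 · Granite Borough: $19,110 · Thornfield Township: $8,135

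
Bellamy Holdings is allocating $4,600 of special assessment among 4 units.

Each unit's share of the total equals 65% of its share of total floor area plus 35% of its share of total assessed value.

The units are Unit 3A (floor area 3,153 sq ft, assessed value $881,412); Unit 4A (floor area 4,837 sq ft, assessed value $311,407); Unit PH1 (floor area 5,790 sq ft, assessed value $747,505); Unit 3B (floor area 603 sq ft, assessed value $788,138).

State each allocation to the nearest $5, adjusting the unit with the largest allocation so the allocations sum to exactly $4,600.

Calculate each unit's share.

Floor area total 14,383; assessed value total 2,728,462.
Combined weights (65% floor area + 35% assessed value): Unit 3A 0.2556; Unit 4A 0.2585; Unit PH1 0.3576; Unit 3B 0.1284.
Pro-rata amounts: Unit 3A 1,175.56; Unit 4A 1,189.29; Unit PH1 1,644.73; Unit 3B 590.42.
At nearest $5: Unit 3A $1,175; Unit 4A $1,190; Unit PH1 $1,645; Unit 3B $590. Sum = $4,600.
Sum already equals the total — no adjustment.

Unit 3A: $1,175; Unit 4A: $1,190; Unit PH1: $1,645; Unit 3B: $590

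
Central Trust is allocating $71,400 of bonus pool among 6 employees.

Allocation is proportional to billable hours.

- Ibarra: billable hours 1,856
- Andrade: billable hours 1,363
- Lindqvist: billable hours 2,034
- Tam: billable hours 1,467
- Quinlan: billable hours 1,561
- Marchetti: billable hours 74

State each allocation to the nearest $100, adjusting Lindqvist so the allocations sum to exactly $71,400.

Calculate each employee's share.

Ibarra: $15,900 · Andrade: $11,600 · Lindqvist: $17,500 · Tam: $12,500 · Quinlan: $13,300 · Marchetti: $600

Sum of billable hours: 8,355.
Raw shares: Ibarra 1,856/8,355 × $71,400 = 15,860.97; Andrade 1,363/8,355 × $71,400 = 11,647.90; Lindqvist 2,034/8,355 × $71,400 = 17,382.12; Tam 1,467/8,355 × $71,400 = 12,536.66; Quinlan 1,561/8,355 × $71,400 = 13,339.96; Marchetti 74/8,355 × $71,400 = 632.39.
Rounded to nearest $100: Ibarra $15,900; Andrade $11,600; Lindqvist $17,400; Tam $12,500; Quinlan $13,300; Marchetti $600. Sum = $71,300.
Difference $71,400 − $71,300 = +$100 applied to Lindqvist: Lindqvist becomes $17,500.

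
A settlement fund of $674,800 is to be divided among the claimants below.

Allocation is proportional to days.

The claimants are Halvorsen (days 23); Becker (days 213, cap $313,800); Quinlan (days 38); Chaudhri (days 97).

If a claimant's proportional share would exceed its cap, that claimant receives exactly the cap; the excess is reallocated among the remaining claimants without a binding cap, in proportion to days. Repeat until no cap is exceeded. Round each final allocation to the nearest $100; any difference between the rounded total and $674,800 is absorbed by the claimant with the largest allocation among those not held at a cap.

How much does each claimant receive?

Halvorsen: $52,600 | Becker: $313,800 | Quinlan: $86,800 | Chaudhri: $221,600

Total days = 371.
Unconstrained shares: Halvorsen 41,833.96; Becker 387,418.87; Quinlan 69,116.98; Chaudhri 176,430.19.
Cap binds for Becker ($313,800); residual $361,000 reallocated over remaining days 158.
Remaining shares: Halvorsen 52,550.63 → $52,600; Quinlan 86,822.78 → $86,800; Chaudhri 221,626.58 → $221,600.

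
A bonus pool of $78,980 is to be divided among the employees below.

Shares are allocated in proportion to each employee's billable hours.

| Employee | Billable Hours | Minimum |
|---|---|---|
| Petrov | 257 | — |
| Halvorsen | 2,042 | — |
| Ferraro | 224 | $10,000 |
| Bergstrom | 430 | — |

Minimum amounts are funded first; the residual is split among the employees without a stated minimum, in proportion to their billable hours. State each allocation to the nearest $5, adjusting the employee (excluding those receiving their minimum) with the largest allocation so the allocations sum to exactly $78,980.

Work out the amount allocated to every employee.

Fund the minimums — Ferraro $10,000. Balance $68,980.
Balance split over remaining billable hours 2,729: Petrov 6,496.10 → $6,495; Halvorsen 51,614.94 → $51,615; Bergstrom 10,868.96 → $10,870.

Petrov: $6,495 · Halvorsen: $51,615 · Ferraro: $10,000 · Bergstrom: $10,870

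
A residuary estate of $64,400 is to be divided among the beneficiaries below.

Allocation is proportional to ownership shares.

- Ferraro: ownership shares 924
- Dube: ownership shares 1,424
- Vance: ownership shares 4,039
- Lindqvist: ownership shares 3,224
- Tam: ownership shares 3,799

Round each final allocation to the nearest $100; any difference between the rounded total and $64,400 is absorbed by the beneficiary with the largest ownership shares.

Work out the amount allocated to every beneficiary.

Sum of ownership shares: 13,410.
Proportional shares: Ferraro 924/13,410 × $64,400 = 4,437.40; Dube 1,424/13,410 × $64,400 = 6,838.60; Vance 4,039/13,410 × $64,400 = 19,396.84; Lindqvist 3,224/13,410 × $64,400 = 15,482.89; Tam 3,799/13,410 × $64,400 = 18,244.27.
At nearest $100: Ferraro $4,400; Dube $6,800; Vance $19,400; Lindqvist $15,500; Tam $18,200. Sum = $64,300.
Difference $64,400 − $64,300 = +$100 applied to largest ownership shares (Vance): Vance becomes $19,500.

Ferraro: $4,400; Dube: $6,800; Vance: $19,500; Lindqvist: $15,500; Tam: $18,200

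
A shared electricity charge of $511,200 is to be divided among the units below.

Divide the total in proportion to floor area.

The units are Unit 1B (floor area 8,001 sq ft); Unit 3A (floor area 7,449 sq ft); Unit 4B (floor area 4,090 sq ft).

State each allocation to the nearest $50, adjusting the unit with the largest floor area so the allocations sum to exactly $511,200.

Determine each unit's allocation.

Combined floor area = 8,001 + 7,449 + 4,090 = 19,540.
Raw shares: Unit 1B 209,319.92; Unit 3A 194,878.65; Unit 4B 107,001.43.
After rounding ($50): Unit 1B $209,300; Unit 3A $194,900; Unit 4B $107,000. Sum = $511,200.
No rounding difference to absorb.

Unit 1B: $209,300; Unit 3A: $194,900; Unit 4B: $107,000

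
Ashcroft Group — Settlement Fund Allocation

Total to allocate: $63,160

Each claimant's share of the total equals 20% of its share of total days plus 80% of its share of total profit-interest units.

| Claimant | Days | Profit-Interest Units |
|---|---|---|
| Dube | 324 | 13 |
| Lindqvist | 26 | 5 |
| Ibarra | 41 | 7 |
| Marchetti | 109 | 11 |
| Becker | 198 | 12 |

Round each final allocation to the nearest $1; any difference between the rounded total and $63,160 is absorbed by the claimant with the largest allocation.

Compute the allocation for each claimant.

Days total 698; profit-interest units total 48.
Composite weights (20% days + 80% profit-interest units): Dube 0.3095; Lindqvist 0.0908; Ibarra 0.1284; Marchetti 0.2146; Becker 0.2567.
Proportional shares: Dube 19,548.23; Lindqvist 5,733.87; Ibarra 8,110.66; Marchetti 13,551.95; Becker 16,215.29.
Rounded to nearest $1: Dube $19,548; Lindqvist $5,734; Ibarra $8,111; Marchetti $13,552; Becker $16,215. Sum = $63,160.
Sum already equals the total — no adjustment.

Dube: $19,548; Lindqvist: $5,734; Ibarra: $8,111; Marchetti: $13,552; Becker: $16,215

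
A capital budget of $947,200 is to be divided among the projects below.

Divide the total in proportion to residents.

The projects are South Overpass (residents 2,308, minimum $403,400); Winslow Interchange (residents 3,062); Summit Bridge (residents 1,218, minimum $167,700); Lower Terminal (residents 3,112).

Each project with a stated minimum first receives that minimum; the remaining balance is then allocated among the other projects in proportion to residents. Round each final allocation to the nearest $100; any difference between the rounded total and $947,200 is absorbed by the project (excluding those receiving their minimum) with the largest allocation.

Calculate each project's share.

South Overpass: $403,400 · Winslow Interchange: $186,500 · Summit Bridge: $167,700 · Lower Terminal: $189,600

Guaranteed amounts: South Overpass $403,400; Summit Bridge $167,700. Balance $376,100.
Balance split over remaining residents 6,174: Winslow Interchange 186,527.08 → $186,500; Lower Terminal 189,572.92 → $189,600.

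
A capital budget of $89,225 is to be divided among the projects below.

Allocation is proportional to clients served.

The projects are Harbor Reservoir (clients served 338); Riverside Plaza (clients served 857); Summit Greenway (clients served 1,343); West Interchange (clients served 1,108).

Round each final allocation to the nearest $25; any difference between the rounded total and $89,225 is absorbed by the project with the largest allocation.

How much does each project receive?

Harbor Reservoir: $8,275; Riverside Plaza: $20,975; Summit Greenway: $32,850; West Interchange: $27,125

Sum of clients served: 3,646.
Proportional shares: Harbor Reservoir 338/3,646 × $89,225 = 8,271.54; Riverside Plaza 857/3,646 × $89,225 = 20,972.52; Summit Greenway 1,343/3,646 × $89,225 = 32,865.93; West Interchange 1,108/3,646 × $89,225 = 27,115.00.
After rounding ($25): Harbor Reservoir $8,275; Riverside Plaza $20,975; Summit Greenway $32,875; West Interchange $27,125. Sum = $89,250.
Difference $89,225 − $89,250 = −$25 applied to largest allocation (Summit Greenway): Summit Greenway becomes $32,850.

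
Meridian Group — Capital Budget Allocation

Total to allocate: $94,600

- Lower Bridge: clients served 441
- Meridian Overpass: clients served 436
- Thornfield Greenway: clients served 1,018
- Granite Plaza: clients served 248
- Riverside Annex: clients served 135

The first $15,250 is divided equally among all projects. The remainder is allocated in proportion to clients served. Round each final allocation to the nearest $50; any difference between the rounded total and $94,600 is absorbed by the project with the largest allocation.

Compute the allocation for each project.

Lower Bridge: $18,400 · Meridian Overpass: $18,250 · Thornfield Greenway: $38,500 · Granite Plaza: $11,700 · Riverside Annex: $7,750

First tranche $15,250 split equally: $3,050 each.
Remainder $79,350 by clients served (total 2,278): Lower Bridge 15,361.44 → $15,350; Meridian Overpass 15,187.27 → $15,200; Thornfield Greenway 35,460.18 → $35,450; Granite Plaza 8,638.63 → $8,650; Riverside Annex 4,702.48 → $4,700.
Totals: Lower Bridge $3,050 + $15,350 = $18,400; Meridian Overpass $3,050 + $15,200 = $18,250; Thornfield Greenway $3,050 + $35,450 = $38,500; Granite Plaza $3,050 + $8,650 = $11,700; Riverside Annex $3,050 + $4,700 = $7,750.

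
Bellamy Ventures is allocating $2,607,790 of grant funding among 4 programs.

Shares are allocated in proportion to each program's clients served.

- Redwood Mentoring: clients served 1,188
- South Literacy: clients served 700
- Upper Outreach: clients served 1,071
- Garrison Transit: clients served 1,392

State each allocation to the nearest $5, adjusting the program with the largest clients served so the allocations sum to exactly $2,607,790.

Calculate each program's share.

Clients served total: 4,351.
Proportional shares: Redwood Mentoring 1,188/4,351 × $2,607,790 = 712,032.76; South Literacy 700/4,351 × $2,607,790 = 419,547.92; Upper Outreach 1,071/4,351 × $2,607,790 = 641,908.32; Garrison Transit 1,392/4,351 × $2,607,790 = 834,301.01.
Rounded to nearest $5: Redwood Mentoring $712,035; South Literacy $419,550; Upper Outreach $641,910; Garrison Transit $834,300. Sum = $2,607,795.
Difference $2,607,790 − $2,607,795 = −$5 applied to largest clients served (Garrison Transit): Garrison Transit becomes $834,295.

Redwood Mentoring: $712,035; South Literacy: $419,550; Upper Outreach: $641,910; Garrison Transit: $834,295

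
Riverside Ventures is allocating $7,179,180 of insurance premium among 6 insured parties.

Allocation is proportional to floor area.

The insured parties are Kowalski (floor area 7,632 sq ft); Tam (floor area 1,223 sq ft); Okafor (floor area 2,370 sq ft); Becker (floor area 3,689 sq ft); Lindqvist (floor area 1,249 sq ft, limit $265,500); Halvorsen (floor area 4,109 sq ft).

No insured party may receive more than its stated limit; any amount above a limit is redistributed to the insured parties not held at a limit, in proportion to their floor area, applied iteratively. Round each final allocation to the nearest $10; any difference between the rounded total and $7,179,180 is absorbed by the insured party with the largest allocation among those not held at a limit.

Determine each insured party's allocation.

Combined floor area = 20,272.
Proportional shares (ignoring caps): Kowalski 2,702,816.78; Tam 433,116.47; Okafor 839,318.10; Becker 1,306,432.27; Lindqvist 442,324.18; Halvorsen 1,455,172.19.
Capped: Lindqvist ($265,500); balance $6,913,680 reallocated over remaining floor area 19,023.
Redistributed shares: Kowalski 2,773,758.39 → $2,773,760; Tam 444,484.60 → $444,480; Okafor 861,347.93 → $861,350; Becker 1,340,722.57 → $1,340,720; Halvorsen 1,493,366.51 → $1,493,370.

Kowalski: $2,773,760 | Tam: $444,480 | Okafor: $861,350 | Becker: $1,340,720 | Lindqvist: $265,500 | Halvorsen: $1,493,370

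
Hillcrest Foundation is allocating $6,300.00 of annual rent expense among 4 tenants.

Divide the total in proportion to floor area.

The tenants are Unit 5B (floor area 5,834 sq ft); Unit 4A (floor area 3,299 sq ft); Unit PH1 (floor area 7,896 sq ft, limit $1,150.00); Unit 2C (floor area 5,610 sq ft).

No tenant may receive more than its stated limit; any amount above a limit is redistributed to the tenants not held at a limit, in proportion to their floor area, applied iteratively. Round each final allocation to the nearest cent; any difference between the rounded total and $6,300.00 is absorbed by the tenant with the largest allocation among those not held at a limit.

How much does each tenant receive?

Sum of floor area: 22,639.
Proportional shares (ignoring caps): Unit 5B 1,623.4904; Unit 4A 918.0485; Unit PH1 2,197.3055; Unit 2C 1,561.1555.
Cap binds for Unit PH1 ($1,150.00); residual $5,150.00 reallocated over remaining floor area 14,743.
Remaining shares: Unit 5B 2,037.9231 → $2,037.92; Unit 4A 1,152.4011 → $1,152.40; Unit 2C 1,959.6758 → $1,959.68.

Unit 5B: $2,037.92 · Unit 4A: $1,152.40 · Unit PH1: $1,150.00 · Unit 2C: $1,959.68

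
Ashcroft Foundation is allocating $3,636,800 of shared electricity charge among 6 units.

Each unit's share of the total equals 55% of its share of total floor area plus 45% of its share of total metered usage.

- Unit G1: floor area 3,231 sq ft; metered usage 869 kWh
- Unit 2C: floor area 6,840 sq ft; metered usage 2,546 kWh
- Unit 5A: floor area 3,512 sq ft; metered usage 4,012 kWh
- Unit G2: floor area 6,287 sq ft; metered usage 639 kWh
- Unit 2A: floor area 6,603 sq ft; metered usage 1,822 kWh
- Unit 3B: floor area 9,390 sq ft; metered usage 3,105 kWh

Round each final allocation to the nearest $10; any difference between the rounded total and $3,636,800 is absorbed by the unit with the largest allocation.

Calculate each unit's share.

Unit G1: $289,660 | Unit 2C: $702,180 | Unit 5A: $701,220 | Unit G2: $431,140 | Unit 2A: $597,770 | Unit 3B: $914,830

Floor area total 35,863; metered usage total 12,993.
Blended shares (55% floor area + 45% metered usage): Unit G1 0.0796; Unit 2C 0.1931; Unit 5A 0.1928; Unit G2 0.1185; Unit 2A 0.1644; Unit 3B 0.2515.
Pro-rata amounts: Unit G1 289,664.01; Unit 2C 702,184.07; Unit 5A 701,219.66; Unit G2 431,140.68; Unit 2A 597,772.61; Unit 3B 914,818.97.
After rounding ($10): Unit G1 $289,660; Unit 2C $702,180; Unit 5A $701,220; Unit G2 $431,140; Unit 2A $597,770; Unit 3B $914,820. Sum = $3,636,790.
Difference $3,636,800 − $3,636,790 = +$10 applied to largest allocation (Unit 3B): Unit 3B becomes $914,830.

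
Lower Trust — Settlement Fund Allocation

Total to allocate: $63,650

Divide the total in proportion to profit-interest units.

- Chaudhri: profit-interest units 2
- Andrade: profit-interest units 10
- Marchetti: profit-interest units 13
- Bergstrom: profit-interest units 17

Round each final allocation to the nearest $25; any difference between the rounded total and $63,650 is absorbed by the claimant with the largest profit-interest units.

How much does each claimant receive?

Chaudhri: $3,025 | Andrade: $15,150 | Marchetti: $19,700 | Bergstrom: $25,775

Combined profit-interest units = 2 + 10 + 13 + 17 = 42.
Unrounded shares: Chaudhri 3,030.95; Andrade 15,154.76; Marchetti 19,701.19; Bergstrom 25,763.10.
After rounding ($25): Chaudhri $3,025; Andrade $15,150; Marchetti $19,700; Bergstrom $25,775. Sum = $63,650.
Rounded total matches; no reconciliation needed.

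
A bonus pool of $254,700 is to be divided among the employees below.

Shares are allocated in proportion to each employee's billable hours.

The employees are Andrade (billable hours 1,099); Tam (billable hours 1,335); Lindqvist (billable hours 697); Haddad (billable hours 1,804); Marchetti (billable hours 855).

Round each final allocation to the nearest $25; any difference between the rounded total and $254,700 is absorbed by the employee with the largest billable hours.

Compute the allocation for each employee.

Billable hours total: 5,790.
Raw shares: Andrade 1,099/5,790 × $254,700 = 48,344.61; Tam 1,335/5,790 × $254,700 = 58,726.17; Lindqvist 697/5,790 × $254,700 = 30,660.78; Haddad 1,804/5,790 × $254,700 = 79,357.31; Marchetti 855/5,790 × $254,700 = 37,611.14.
Rounded to nearest $25: Andrade $48,350; Tam $58,725; Lindqvist $30,650; Haddad $79,350; Marchetti $37,600. Sum = $254,675.
Difference $254,700 − $254,675 = +$25 applied to largest billable hours (Haddad): Haddad becomes $79,375.

Andrade: $48,350 | Tam: $58,725 | Lindqvist: $30,650 | Haddad: $79,375 | Marchetti: $37,600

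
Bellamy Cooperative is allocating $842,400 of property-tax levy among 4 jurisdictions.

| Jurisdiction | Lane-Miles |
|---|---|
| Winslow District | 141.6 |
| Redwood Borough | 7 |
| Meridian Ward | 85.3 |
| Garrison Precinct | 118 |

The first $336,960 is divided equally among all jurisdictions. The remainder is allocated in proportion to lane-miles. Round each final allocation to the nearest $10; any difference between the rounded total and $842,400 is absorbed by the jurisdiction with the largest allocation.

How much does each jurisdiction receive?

Equal tier: $336,960 ÷ 4 = $84,240 apiece.
Remainder $505,440 by lane-miles (total 351.9): Winslow District 203,382.51 → $203,380; Redwood Borough 10,054.22 → $10,050; Meridian Ward 122,517.85 → $122,520; Garrison Precinct 169,485.42 → $169,490.
Totals: Winslow District $84,240 + $203,380 = $287,620; Redwood Borough $84,240 + $10,050 = $94,290; Meridian Ward $84,240 + $122,520 = $206,760; Garrison Precinct $84,240 + $169,490 = $253,730.

Winslow District: $287,620 | Redwood Borough: $94,290 | Meridian Ward: $206,760 | Garrison Precinct: $253,730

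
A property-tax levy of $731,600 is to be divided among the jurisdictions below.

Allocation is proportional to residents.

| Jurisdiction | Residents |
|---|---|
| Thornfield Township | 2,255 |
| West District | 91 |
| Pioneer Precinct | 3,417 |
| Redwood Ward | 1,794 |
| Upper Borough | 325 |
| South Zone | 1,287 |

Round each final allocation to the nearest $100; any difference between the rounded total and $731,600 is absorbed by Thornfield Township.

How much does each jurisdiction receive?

Total residents = 9,169.
Pro-rata amounts: Thornfield Township 2,255/9,169 × $731,600 = 179,927.80; West District 91/9,169 × $731,600 = 7,260.94; Pioneer Precinct 3,417/9,169 × $731,600 = 272,644.48; Redwood Ward 1,794/9,169 × $731,600 = 143,144.33; Upper Borough 325/9,169 × $731,600 = 25,931.94; South Zone 1,287/9,169 × $731,600 = 102,690.50.
After rounding ($100): Thornfield Township $179,900; West District $7,300; Pioneer Precinct $272,600; Redwood Ward $143,100; Upper Borough $25,900; South Zone $102,700. Sum = $731,500.
Difference $731,600 − $731,500 = +$100 applied to Thornfield Township: Thornfield Township becomes $180,000.

Thornfield Township: $180,000 | West District: $7,300 | Pioneer Precinct: $272,600 | Redwood Ward: $143,100 | Upper Borough: $25,900 | South Zone: $102,700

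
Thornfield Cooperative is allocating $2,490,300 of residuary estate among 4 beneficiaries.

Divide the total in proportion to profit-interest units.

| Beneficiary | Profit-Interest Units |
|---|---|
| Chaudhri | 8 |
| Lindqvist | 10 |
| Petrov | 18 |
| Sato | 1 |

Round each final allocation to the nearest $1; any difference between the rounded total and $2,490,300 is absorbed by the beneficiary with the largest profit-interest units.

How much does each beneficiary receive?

Profit-interest units total: 37.
Raw shares: Chaudhri 8/37 × $2,490,300 = 538,443.24; Lindqvist 10/37 × $2,490,300 = 673,054.05; Petrov 18/37 × $2,490,300 = 1,211,497.30; Sato 1/37 × $2,490,300 = 67,305.41.
At nearest $1: Chaudhri $538,443; Lindqvist $673,054; Petrov $1,211,497; Sato $67,305. Sum = $2,490,299.
Difference $2,490,300 − $2,490,299 = +$1 applied to largest profit-interest units (Petrov): Petrov becomes $1,211,498.

Chaudhri: $538,443 | Lindqvist: $673,054 | Petrov: $1,211,498 | Sato: $67,305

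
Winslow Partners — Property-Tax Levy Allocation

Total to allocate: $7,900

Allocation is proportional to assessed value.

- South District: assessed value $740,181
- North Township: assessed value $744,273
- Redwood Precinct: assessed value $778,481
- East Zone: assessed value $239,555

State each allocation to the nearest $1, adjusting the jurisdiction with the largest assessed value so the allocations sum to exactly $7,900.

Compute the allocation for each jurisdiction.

South District: $2,337 · North Township: $2,350 · Redwood Precinct: $2,457 · East Zone: $756

Assessed value total: 2,502,490.
Proportional shares: South District 740,181/2,502,490 × $7,900 = 2,336.64; North Township 744,273/2,502,490 × $7,900 = 2,349.56; Redwood Precinct 778,481/2,502,490 × $7,900 = 2,457.55; East Zone 239,555/2,502,490 × $7,900 = 756.24.
Rounded to nearest $1: South District $2,337; North Township $2,350; Redwood Precinct $2,458; East Zone $756. Sum = $7,901.
Difference $7,900 − $7,901 = −$1 applied to largest assessed value (Redwood Precinct): Redwood Precinct becomes $2,457.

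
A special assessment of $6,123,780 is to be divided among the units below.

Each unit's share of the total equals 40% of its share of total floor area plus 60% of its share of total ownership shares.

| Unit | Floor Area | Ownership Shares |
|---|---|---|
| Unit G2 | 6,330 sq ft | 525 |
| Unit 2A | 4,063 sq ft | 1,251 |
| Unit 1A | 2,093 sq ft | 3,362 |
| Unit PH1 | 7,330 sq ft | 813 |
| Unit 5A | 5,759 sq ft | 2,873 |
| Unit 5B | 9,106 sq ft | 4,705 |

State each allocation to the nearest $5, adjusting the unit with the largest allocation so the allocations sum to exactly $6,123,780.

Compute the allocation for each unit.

Unit G2: $589,670 | Unit 2A: $626,720 | Unit 1A: $1,060,895 | Unit PH1: $738,515 | Unit 5A: $1,187,020 | Unit 5B: $1,920,960

Totals — floor area 34,681, ownership shares 13,529.
Composite weights (40% floor area + 60% ownership shares): Unit G2 0.0963; Unit 2A 0.1023; Unit 1A 0.1732; Unit PH1 0.1206; Unit 5A 0.1938; Unit 5B 0.3137.
Raw shares: Unit G2 589,668.53; Unit 2A 626,721.20; Unit 1A 1,060,895.58; Unit PH1 738,514.69; Unit 5A 1,187,019.55; Unit 5B 1,920,960.46.
Rounded to nearest $5: Unit G2 $589,670; Unit 2A $626,720; Unit 1A $1,060,895; Unit PH1 $738,515; Unit 5A $1,187,020; Unit 5B $1,920,960. Sum = $6,123,780.
No rounding difference to absorb.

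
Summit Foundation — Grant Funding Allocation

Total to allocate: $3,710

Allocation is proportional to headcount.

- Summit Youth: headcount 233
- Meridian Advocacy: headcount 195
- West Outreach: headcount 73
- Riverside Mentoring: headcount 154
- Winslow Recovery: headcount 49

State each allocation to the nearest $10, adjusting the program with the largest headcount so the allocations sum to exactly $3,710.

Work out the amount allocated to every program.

Summit Youth: $1,230 · Meridian Advocacy: $1,030 · West Outreach: $380 · Riverside Mentoring: $810 · Winslow Recovery: $260

Headcount total: 233 + 195 + 73 + 154 + 49 = 704.
Proportional shares: Summit Youth 1,227.88; Meridian Advocacy 1,027.63; West Outreach 384.70; Riverside Mentoring 811.56; Winslow Recovery 258.22.
After rounding ($10): Summit Youth $1,230; Meridian Advocacy $1,030; West Outreach $380; Riverside Mentoring $810; Winslow Recovery $260. Sum = $3,710.
Rounded total matches; no reconciliation needed.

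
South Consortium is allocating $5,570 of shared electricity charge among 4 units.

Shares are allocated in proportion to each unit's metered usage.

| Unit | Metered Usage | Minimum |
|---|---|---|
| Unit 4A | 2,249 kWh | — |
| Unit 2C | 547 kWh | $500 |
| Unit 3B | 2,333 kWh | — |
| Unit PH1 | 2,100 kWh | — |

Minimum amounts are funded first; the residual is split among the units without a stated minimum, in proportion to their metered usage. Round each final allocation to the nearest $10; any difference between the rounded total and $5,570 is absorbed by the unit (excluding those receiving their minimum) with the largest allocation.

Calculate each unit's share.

Guaranteed amounts: Unit 2C $500. Residual $5,070.
Residual split over remaining metered usage 6,682: Unit 4A 1,706.44 → $1,710; Unit 3B 1,770.18 → $1,770; Unit PH1 1,593.39 → $1,590.

Unit 4A: $1,710 · Unit 2C: $500 · Unit 3B: $1,770 · Unit PH1: $1,590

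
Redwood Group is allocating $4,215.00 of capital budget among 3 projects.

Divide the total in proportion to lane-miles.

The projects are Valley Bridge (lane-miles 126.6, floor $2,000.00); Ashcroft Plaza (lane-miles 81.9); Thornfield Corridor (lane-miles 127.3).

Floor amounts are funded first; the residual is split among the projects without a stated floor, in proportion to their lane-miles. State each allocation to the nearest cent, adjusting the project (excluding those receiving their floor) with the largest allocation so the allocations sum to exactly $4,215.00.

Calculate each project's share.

Valley Bridge: $2,000.00 | Ashcroft Plaza: $867.15 | Thornfield Corridor: $1,347.85

Guaranteed amounts: Valley Bridge $2,000.00. Residual $2,215.00.
Residual split over remaining lane-miles 209.2: Ashcroft Plaza 867.1534 → $867.15; Thornfield Corridor 1,347.8466 → $1,347.85.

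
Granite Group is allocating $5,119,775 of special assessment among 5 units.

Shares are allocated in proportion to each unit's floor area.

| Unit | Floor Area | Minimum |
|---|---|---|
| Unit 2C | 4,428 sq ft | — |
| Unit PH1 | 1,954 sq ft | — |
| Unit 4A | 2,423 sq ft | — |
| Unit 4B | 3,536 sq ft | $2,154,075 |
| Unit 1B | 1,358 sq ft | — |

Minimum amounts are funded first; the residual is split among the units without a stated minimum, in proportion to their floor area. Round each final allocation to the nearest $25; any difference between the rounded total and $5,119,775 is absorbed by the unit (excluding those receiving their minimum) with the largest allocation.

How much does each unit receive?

Minimums first: Unit 4B $2,154,075. Remaining pool $2,965,700.
Remaining pool split over remaining floor area 10,163: Unit 2C 1,292,149.92 → $1,292,150; Unit PH1 570,203.46 → $570,200; Unit 4A 707,063.97 → $707,075; Unit 1B 396,282.65 → $396,275.

Unit 2C: $1,292,150 · Unit PH1: $570,200 · Unit 4A: $707,075 · Unit 4B: $2,154,075 · Unit 1B: $396,275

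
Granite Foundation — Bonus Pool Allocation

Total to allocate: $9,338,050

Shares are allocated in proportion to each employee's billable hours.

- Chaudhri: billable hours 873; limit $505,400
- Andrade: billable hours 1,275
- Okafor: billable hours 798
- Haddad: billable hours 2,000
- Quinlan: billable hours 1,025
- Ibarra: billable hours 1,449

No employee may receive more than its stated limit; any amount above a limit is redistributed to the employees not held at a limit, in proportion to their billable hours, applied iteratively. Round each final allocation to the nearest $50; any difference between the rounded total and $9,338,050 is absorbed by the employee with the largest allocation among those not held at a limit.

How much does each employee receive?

Chaudhri: $505,400 · Andrade: $1,720,100 · Okafor: $1,076,600 · Haddad: $2,698,250 · Quinlan: $1,382,850 · Ibarra: $1,954,850

Billable hours total: 7,420.
Unconstrained shares: Chaudhri 1,098,668.15; Andrade 1,604,584.06; Okafor 1,004,280.85; Haddad 2,516,994.61; Quinlan 1,289,959.74; Ibarra 1,823,562.59.
Held at cap: Chaudhri ($505,400); residual $8,832,650 reallocated over remaining billable hours 6,547.
Redistributed shares: Andrade 1,720,120.48 → $1,720,100; Okafor 1,076,593.05 → $1,076,600; Haddad 2,698,228.20 → $2,698,250; Quinlan 1,382,841.95 → $1,382,850; Ibarra 1,954,866.33 → $1,954,850.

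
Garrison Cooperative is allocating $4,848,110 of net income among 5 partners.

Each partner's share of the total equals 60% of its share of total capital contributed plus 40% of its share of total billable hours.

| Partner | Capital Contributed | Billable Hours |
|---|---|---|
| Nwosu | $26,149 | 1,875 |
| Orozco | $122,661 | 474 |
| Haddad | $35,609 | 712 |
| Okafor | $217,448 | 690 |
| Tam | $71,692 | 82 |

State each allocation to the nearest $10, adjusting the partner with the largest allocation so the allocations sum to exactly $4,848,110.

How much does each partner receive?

Nwosu: $1,109,250; Orozco: $993,270; Haddad: $578,960; Okafor: $1,684,770; Tam: $481,860

Capital contributed total 473,559; billable hours total 3,833.
Blended shares (60% capital contributed + 40% billable hours): Nwosu 0.2288; Orozco 0.2049; Haddad 0.1194; Okafor 0.3475; Tam 0.0994.
Proportional shares: Nwosu 1,109,247.63; Orozco 993,265.51; Haddad 578,955.34; Okafor 1,684,782.32; Tam 481,859.19.
Rounded to nearest $10: Nwosu $1,109,250; Orozco $993,270; Haddad $578,960; Okafor $1,684,780; Tam $481,860. Sum = $4,848,120.
Difference $4,848,110 − $4,848,120 = −$10 applied to largest allocation (Okafor): Okafor becomes $1,684,770.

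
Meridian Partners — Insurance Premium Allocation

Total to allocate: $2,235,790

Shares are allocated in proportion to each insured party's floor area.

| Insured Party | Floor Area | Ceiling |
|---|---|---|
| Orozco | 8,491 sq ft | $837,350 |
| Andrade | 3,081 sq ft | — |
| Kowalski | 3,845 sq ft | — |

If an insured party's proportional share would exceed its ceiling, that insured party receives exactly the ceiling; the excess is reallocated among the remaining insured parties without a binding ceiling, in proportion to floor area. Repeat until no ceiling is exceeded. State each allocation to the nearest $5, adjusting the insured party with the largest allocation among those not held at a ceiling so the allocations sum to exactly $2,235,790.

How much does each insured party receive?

Orozco: $837,350 · Andrade: $622,090 · Kowalski: $776,350

Total floor area = 15,417.
Proportional shares (ignoring caps): Orozco 1,231,374.00; Andrade 446,809.95; Kowalski 557,606.06.
Held at cap: Orozco ($837,350); balance $1,398,440 reallocated over remaining floor area 6,926.
Redistributed shares: Andrade 622,089.75 → $622,090; Kowalski 776,350.25 → $776,350.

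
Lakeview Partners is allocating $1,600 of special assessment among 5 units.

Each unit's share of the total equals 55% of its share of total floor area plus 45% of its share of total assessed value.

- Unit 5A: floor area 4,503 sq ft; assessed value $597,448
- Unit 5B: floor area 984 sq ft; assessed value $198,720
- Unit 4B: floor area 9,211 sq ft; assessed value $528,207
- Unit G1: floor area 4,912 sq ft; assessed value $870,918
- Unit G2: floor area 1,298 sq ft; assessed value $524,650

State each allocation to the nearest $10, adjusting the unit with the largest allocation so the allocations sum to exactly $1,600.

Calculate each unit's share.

Unit 5A: $350; Unit 5B: $90; Unit 4B: $530; Unit G1: $440; Unit G2: $190

Totals — floor area 20,908, assessed value 2,719,943.
Composite weights (55% floor area + 45% assessed value): Unit 5A 0.2173; Unit 5B 0.0588; Unit 4B 0.3297; Unit G1 0.2733; Unit G2 0.1209.
Proportional shares: Unit 5A 347.68; Unit 5B 94.02; Unit 4B 527.51; Unit G1 437.28; Unit G2 193.51.
After rounding ($10): Unit 5A $350; Unit 5B $90; Unit 4B $530; Unit G1 $440; Unit G2 $190. Sum = $1,600.
No rounding difference to absorb.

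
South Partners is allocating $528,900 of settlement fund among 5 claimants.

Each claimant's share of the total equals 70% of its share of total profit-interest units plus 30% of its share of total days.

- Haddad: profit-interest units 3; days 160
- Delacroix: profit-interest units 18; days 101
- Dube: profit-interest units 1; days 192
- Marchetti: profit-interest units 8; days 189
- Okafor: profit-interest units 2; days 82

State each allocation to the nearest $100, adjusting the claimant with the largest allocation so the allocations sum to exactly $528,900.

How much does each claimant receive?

Haddad: $69,800; Delacroix: $230,400; Dube: $53,600; Marchetti: $134,000; Okafor: $41,100

Totals — profit-interest units 32, days 724.
Combined weights (70% profit-interest units + 30% days): Haddad 0.1319; Delacroix 0.4356; Dube 0.1014; Marchetti 0.2533; Okafor 0.0777.
Pro-rata amounts: Haddad 69,774.26; Delacroix 230,389.28; Dube 53,647.92; Marchetti 133,978.26; Okafor 41,110.29.
At nearest $100: Haddad $69,800; Delacroix $230,400; Dube $53,600; Marchetti $134,000; Okafor $41,100. Sum = $528,900.
No rounding difference to absorb.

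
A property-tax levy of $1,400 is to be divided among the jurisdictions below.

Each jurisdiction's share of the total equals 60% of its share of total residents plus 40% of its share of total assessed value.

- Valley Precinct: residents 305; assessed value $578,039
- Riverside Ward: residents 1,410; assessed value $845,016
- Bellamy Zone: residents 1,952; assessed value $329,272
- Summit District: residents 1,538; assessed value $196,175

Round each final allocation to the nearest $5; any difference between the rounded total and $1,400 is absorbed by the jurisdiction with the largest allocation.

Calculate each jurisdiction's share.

Valley Precinct: $215 | Riverside Ward: $470 | Bellamy Zone: $410 | Summit District: $305

Residents total 5,205; assessed value total 1,948,502.
Composite weights (60% residents + 40% assessed value): Valley Precinct 0.1538; Riverside Ward 0.3360; Bellamy Zone 0.2926; Summit District 0.2176.
Raw shares: Valley Precinct 215.35; Riverside Ward 470.41; Bellamy Zone 409.65; Summit District 304.59.
At nearest $5: Valley Precinct $215; Riverside Ward $470; Bellamy Zone $410; Summit District $305. Sum = $1,400.
Rounded total matches; no reconciliation needed.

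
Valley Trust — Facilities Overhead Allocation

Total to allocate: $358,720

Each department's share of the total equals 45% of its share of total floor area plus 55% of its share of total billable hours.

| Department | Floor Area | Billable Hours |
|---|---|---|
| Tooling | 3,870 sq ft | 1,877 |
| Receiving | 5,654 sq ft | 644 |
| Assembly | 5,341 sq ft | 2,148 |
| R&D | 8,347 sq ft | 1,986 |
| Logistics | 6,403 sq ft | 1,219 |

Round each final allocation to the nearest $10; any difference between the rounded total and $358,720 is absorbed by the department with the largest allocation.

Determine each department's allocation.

Totals — floor area 29,615, billable hours 7,874.
Composite weights (45% floor area + 55% billable hours): Tooling 0.1899; Receiving 0.1309; Assembly 0.2312; R&D 0.2656; Logistics 0.1824.
Proportional shares: Tooling 68,125.72; Receiving 46,955.03; Assembly 82,934.13; R&D 95,259.91; Logistics 65,445.21.
At nearest $10: Tooling $68,130; Receiving $46,960; Assembly $82,930; R&D $95,260; Logistics $65,450. Sum = $358,730.
Difference $358,720 − $358,730 = −$10 applied to largest allocation (R&D): R&D becomes $95,250.

Tooling: $68,130 · Receiving: $46,960 · Assembly: $82,930 · R&D: $95,250 · Logistics: $65,450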